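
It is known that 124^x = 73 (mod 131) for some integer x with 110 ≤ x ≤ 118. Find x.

117

Compute 124^110 mod 131 = 62, then multiply by 124 repeatedly:
  124^110=62  124^111=90  124^112=25  124^113=87  124^114=46
  124^115=71  124^116=27  124^117=73
Found 73 at exponent 117.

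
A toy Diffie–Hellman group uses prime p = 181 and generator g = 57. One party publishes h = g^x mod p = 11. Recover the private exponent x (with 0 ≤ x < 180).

22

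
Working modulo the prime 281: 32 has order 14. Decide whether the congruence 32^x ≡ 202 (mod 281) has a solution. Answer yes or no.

yes

202 ∈ ⟨32⟩ iff 202^14 ≡ 1 (mod 281), since |⟨32⟩| = 14.
202^14 mod 281 = 1.
Since 1 = 1, 202 lies in the subgroup.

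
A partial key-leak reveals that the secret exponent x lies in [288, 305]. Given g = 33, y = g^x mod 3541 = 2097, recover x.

Compute 33^288 mod 3541 = 3364, then multiply by 33 repeatedly:
  33^288=3364  33^289=1241  33^290=2002  33^291=2328  33^292=2463
  33^293=3377  33^294=1670  33^295=1995  33^296=2097
Found 2097 at exponent 296.

296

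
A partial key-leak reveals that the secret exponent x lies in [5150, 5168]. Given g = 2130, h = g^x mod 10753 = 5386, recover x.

5151

Compute 2130^5150 mod 10753 = 7464, then multiply by 2130 repeatedly:
  2130^5150=7464  2130^5151=5386
Found 5386 at exponent 5151.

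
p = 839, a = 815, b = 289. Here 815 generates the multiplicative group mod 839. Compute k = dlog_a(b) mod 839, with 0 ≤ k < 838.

752

Baby-step giant-step with m = ceil(sqrt(838)) = 29.
Baby table (815^j mod 839 for j=0..28):
  0:1  1:815  2:576  3:439  4:371  5:325  6:590  7:103
  8:45  9:598  10:750  11:458  12:754  13:362  14:541  15:440
  16:347  17:62  18:190  19:474  20:370  21:349  22:14  23:503
  24:513  25:273  26:160  27:355  28:709
Giant step factor: 815^(-29) ≡ 807 (mod 839).
Scan 289·807^i mod 839 for i = 0, 1, …:
  i=0: 289   i=1: 820   i=2: 608   i=3: 680
  i=4: 54   i=5: 789   i=6: 761   i=7: 818
  i=8: 672   i=9: 310     …   i=24: 120
  i=25: 355
Match at i=25, j=27: k = 25·29 + 27 = 752.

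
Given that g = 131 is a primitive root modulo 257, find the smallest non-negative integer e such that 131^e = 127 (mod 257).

231

Baby-step giant-step with m = ceil(sqrt(256)) = 16.
Baby table (131^j mod 257 for j=0..15):
  0:1  1:131  2:199  3:112  4:23  5:186  6:208  7:6
  8:15  9:166  10:158  11:138  12:88  13:220  14:36  15:90
Giant step factor: 131^(-16) ≡ 8 (mod 257).
Scan 127·8^i mod 257 for i = 0, 1, …:
  i=0: 127   i=1: 245   i=2: 161   i=3: 3
  i=4: 24   i=5: 192   i=6: 251   i=7: 209
  i=8: 130   i=9: 12     …   i=13: 65
  i=14: 6
Match at i=14, j=7: e = 14·16 + 7 = 231.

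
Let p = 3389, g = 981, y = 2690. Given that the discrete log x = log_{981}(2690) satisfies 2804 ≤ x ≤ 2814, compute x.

Compute 981^2804 mod 3389 = 2135, then multiply by 981 repeatedly:
  981^2804=2135  981^2805=33  981^2806=1872  981^2807=2983  981^2808=1616
  981^2809=2633  981^2810=555  981^2811=2215  981^2812=566  981^2813=2839
  981^2814=2690
Found 2690 at exponent 2814.

2814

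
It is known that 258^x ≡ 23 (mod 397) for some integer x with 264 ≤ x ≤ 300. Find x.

298

Compute 258^264 mod 397 = 362, then multiply by 258 repeatedly:
  258^264=362  258^265=101  258^266=253  258^267=166  258^268=349
  258^269=320  258^270=381  258^271=239  258^272=127  258^273=212
  258^274=307  258^275=203  258^276=367  258^277=200  258^278=387
  258^279=199  258^280=129  258^281=331  258^282=43  258^283=375
  258^284=279  258^285=125  258^286=93  258^287=174  258^288=31
  258^289=58  258^290=275  258^291=284  258^292=224  258^293=227
  258^294=207  258^295=208  258^296=69  258^297=334  258^298=23
Found 23 at exponent 298.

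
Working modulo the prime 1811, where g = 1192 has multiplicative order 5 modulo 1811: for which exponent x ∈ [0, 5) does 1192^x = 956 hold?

3

Successive powers of 1192 modulo 1811:
  1192^0=1  1192^1=1192  1192^2=1040  1192^3=956
So 1192^3 ≡ 956 (mod 1811), giving x = 3.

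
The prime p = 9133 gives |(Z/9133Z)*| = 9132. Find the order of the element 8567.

9132

The order of 8567 must divide p − 1 = 9132 = 2^2 · 3 · 761.
Divisors: 1, 2, 3, 4, 6, 12, 761, 1522, 2283, 3044, 4566, 9132.
Check each in increasing order: 8567^1 ≡ 8567;  8567^2 ≡ 701;  8567^3 ≡ 5086;  8567^4 ≡ 7352;  8567^6 ≡ 2740;  8567^12 ≡ 274;  8567^761 ≡ 8853;  8567^1522 ≡ 5336;  8567^2283 ≡ 3732;  8567^3044 ≡ 5335;  8567^4566 ≡ 9132;  8567^9132 ≡ 1.
Smallest exponent giving 1 is 9132.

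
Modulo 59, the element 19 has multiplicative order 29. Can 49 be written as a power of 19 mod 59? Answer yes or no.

yes

49 ∈ ⟨19⟩ iff 49^29 ≡ 1 (mod 59), since |⟨19⟩| = 29.
49^29 mod 59 = 1.
Since 1 = 1, 49 lies in the subgroup.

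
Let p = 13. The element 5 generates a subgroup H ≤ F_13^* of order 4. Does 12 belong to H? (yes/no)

yes

12 ∈ ⟨5⟩ iff 12^4 ≡ 1 (mod 13), since |⟨5⟩| = 4.
12^4 mod 13 = 1.
Since 1 = 1, 12 lies in the subgroup.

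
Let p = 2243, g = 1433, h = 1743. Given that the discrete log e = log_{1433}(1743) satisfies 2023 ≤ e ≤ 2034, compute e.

Compute 1433^2023 mod 2243 = 800, then multiply by 1433 repeatedly:
  1433^2023=800  1433^2024=227  1433^2025=56  1433^2026=1743
Found 1743 at exponent 2026.

2026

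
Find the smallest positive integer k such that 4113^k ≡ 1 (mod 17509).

8754

The order of 4113 must divide p − 1 = 17508 = 2^2 · 3 · 1459.
Divisors: 1, 2, 3, 4, 6, 12, 1459, 2918, 4377, 5836, 8754, 17508.
Check each in increasing order: 4113^1 ≡ 4113;  4113^2 ≡ 3075;  4113^3 ≡ 5977;  4113^4 ≡ 765;  4113^6 ≡ 6169;  4113^12 ≡ 9504;  4113^1459 ≡ 13382;  4113^2918 ≡ 13381;  4113^4377 ≡ 17508;  4113^5836 ≡ 4127;  4113^8754 ≡ 1.
Smallest exponent giving 1 is 8754.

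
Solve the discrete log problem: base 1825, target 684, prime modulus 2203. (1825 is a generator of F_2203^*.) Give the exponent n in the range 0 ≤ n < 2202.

598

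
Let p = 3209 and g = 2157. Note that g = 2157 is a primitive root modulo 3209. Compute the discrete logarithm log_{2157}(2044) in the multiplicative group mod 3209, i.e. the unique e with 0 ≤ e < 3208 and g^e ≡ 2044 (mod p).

Baby-step giant-step with m = ceil(sqrt(3208)) = 57.
Baby table (2157^j mod 3209 for j=0..56):
  0:1  1:2157  2:2808  3:1473  4:351  5:2992  6:445  7:374
  8:1259  9:849  10:2163  11:2914  12:2276  13:2771  14:1889  15:2352
  16:3044  17:294  18:1985  19:839  20:3056  21:506  22:382  23:2470
  24:850  25:1111  26:2513  27:540  28:3122  29:1672  30:2797  31:209
  32:1553  33:2834  34:3002  35:2761  36:2782  37:3153  38:1150  39:3202
  40:946  41:2807  42:2525  43:752  44:1519  45:94  46:591  47:814
  48:475  49:904  50:2065  51:113  52:3066  53:2822  54:2790  55:1155
  56:1151
Giant step factor: 2157^(-57) ≡ 2106 (mod 3209).
Scan 2044·2106^i mod 3209 for i = 0, 1, …:
  i=0: 2044   i=1: 1395   i=2: 1635   i=3: 53
  i=4: 2512   i=5: 1840   i=6: 1777   i=7: 668
  i=8: 1266   i=9: 2726     …   i=19: 2130
  i=20: 2807
Match at i=20, j=41: e = 20·57 + 41 = 1181.

1181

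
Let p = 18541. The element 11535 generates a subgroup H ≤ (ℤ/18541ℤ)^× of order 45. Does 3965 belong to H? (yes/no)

3965 ∈ ⟨11535⟩ iff 3965^45 ≡ 1 (mod 18541), since |⟨11535⟩| = 45.
3965^45 mod 18541 = 13241.
Since 13241 ≠ 1, 3965 does not lie in the subgroup.

no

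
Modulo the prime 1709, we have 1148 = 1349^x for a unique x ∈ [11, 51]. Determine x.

13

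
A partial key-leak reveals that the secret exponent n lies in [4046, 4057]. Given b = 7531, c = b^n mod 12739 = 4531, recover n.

Compute 7531^4046 mod 12739 = 2215, then multiply by 7531 repeatedly:
  7531^4046=2215  7531^4047=5814  7531^4048=1291  7531^4049=2664  7531^4050=11398
  7531^4051=2956  7531^4052=6603  7531^4053=6876  7531^4054=11860  7531^4055=4531
Found 4531 at exponent 4055.

4055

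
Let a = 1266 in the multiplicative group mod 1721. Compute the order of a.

86

The order of 1266 must divide p − 1 = 1720 = 2^3 · 5 · 43.
Divisors: 1, 2, 4, 5, 8, 10, 20, 40, 43, 86, 172, 215, 344, 430, 860, 1720.
Check each in increasing order: 1266^1 ≡ 1266;  1266^2 ≡ 505;  1266^4 ≡ 317;  1266^5 ≡ 329;  1266^8 ≡ 671;  1266^10 ≡ 1539;  1266^20 ≡ 425;  1266^40 ≡ 1641;  1266^43 ≡ 1720;  1266^86 ≡ 1.
Smallest exponent giving 1 is 86.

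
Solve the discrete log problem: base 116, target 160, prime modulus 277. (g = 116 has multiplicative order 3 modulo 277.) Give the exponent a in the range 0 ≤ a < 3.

2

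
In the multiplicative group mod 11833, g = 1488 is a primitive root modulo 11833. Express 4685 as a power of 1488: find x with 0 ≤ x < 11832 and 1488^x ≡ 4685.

Baby-step giant-step with m = ceil(sqrt(11832)) = 109.
Baby table (1488^j mod 11833 for j=0..108):
  0:1  1:1488  2:1373  3:7748  4:3682  5:137  6:2695  7:10606
  8:8339  9:7448  10:6936  11:2392  12:9396  13:6475  14:2738  15:3592
  16:8213  17:9288  18:11433  19:8283  20:6951  21:1046  22:6325  23:4365
  24:10636  25:5647  26:1306  27:2716  28:6355  29:1673  30:4494  31:1427
  32:5269  33:6826  34:4374  35:362  36:6171  37:40  38:355  39:7588
  40:2262  41:5284  42:5480  43:1303  44:10085  45:2236  46:2095  47:5281
  48:1016  49:9017  50:10507  51:3023  52:1684  53:9029  54:4697  55:7666
  56:11829  57:5881  58:6341  59:4507  60:8938  61:11285  62:1053  63:4908
  64:2143  65:5707  66:7755  67:2265  68:9748  69:9599  70:881  71:9298
  72:2647  73:10180  74:1600  75:2367  76:7695  77:7649  78:10199  79:6206
  80:4788  81:1078  82:6609  83:969  84:10079  85:5141  86:5690  87:6125
  88:2590  89:8195  90:6170  91:10385  92:10815  93:11673  94:10413  95:5147
  96:2785  97:2530  98:1746  99:6621  100:6992  101:2889  102:3453  103:2542
  104:7769  105:11264  106:5304  107:11574  108:5097
Giant step factor: 1488^(-109) ≡ 9359 (mod 11833).
Scan 4685·9359^i mod 11833 for i = 0, 1, …:
  i=0: 4685   i=1: 5650   i=2: 8506   i=3: 7063
  i=4: 3479   i=5: 7378   i=6: 5147
Match at i=6, j=95: x = 6·109 + 95 = 749.

749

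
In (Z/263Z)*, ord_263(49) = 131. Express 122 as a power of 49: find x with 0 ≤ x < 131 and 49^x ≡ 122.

Baby-step giant-step with m = ceil(sqrt(131)) = 12.
Baby table (49^j mod 263 for j=0..11):
  0:1  1:49  2:34  3:88  4:104  5:99  6:117  7:210
  8:33  9:39  10:70  11:11
Giant step factor: 49^(-12) ≡ 81 (mod 263).
Scan 122·81^i mod 263 for i = 0, 1, …:
  i=0: 122   i=1: 151   i=2: 133   i=3: 253
  i=4: 242   i=5: 140   i=6: 31   i=7: 144
  i=8: 92   i=9: 88
Match at i=9, j=3: x = 9·12 + 3 = 111.

111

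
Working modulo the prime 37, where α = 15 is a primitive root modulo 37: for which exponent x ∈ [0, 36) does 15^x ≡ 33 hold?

Successive powers of 15 modulo 37:
  15^0=1  15^1=15  15^2=3  15^3=8  15^4=9  15^5=24
  15^6=27  15^7=35  15^8=7  15^9=31  15^10=21  15^11=19
  15^12=26  15^13=20  15^14=4  15^15=23  15^16=12  15^17=32
  15^18=36  15^19=22  15^20=34  15^21=29  15^22=28  15^23=13
  15^24=10  15^25=2  15^26=30  15^27=6  15^28=16  15^29=18
  15^30=11  15^31=17  15^32=33
So 15^32 ≡ 33 (mod 37), giving x = 32.

32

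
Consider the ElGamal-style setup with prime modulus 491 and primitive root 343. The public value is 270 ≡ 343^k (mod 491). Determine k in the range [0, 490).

91

Baby-step giant-step with m = ceil(sqrt(490)) = 23.
Baby table (343^j mod 491 for j=0..22):
  0:1  1:343  2:300  3:281  4:147  5:339  6:401  7:63
  8:5  9:242  10:27  11:423  12:244  13:222  14:41  15:315
  16:25  17:228  18:135  19:151  20:238  21:128  22:205
Giant step factor: 343^(-23) ≡ 207 (mod 491).
Scan 270·207^i mod 491 for i = 0, 1, …:
  i=0: 270   i=1: 407   i=2: 288   i=3: 205
Match at i=3, j=22: k = 3·23 + 22 = 91.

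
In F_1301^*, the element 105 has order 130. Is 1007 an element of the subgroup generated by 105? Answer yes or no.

1007 ∈ ⟨105⟩ iff 1007^130 ≡ 1 (mod 1301), since |⟨105⟩| = 130.
1007^130 mod 1301 = 1019.
Since 1019 ≠ 1, 1007 does not lie in the subgroup.

no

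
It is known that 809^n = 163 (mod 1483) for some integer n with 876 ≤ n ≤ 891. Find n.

879

Compute 809^876 mod 1483 = 435, then multiply by 809 repeatedly:
  809^876=435  809^877=444  809^878=310  809^879=163
Found 163 at exponent 879.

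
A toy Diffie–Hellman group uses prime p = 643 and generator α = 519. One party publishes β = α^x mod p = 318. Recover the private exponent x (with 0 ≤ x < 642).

Baby-step giant-step with m = ceil(sqrt(642)) = 26.
Baby table (519^j mod 643 for j=0..25):
  0:1  1:519  2:587  3:514  4:564  5:151  6:566  7:546
  8:454  9:288  10:296  11:590  12:142  13:396  14:407  15:329
  16:356  17:223  18:640  19:372  20:168  21:387  22:237  23:190
  24:231  25:291
Giant step factor: 519^(-26) ≡ 533 (mod 643).
Scan 318·533^i mod 643 for i = 0, 1, …:
  i=0: 318   i=1: 385   i=2: 88   i=3: 608
  i=4: 635   i=5: 237
Match at i=5, j=22: x = 5·26 + 22 = 152.

152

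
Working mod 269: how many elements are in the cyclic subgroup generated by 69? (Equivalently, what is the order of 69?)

The order of 69 must divide p − 1 = 268 = 2^2 · 67.
Divisors: 1, 2, 4, 67, 134, 268.
Check each in increasing order: 69^1 ≡ 69;  69^2 ≡ 188;  69^4 ≡ 105;  69^67 ≡ 187;  69^134 ≡ 268;  69^268 ≡ 1.
Smallest exponent giving 1 is 268.

268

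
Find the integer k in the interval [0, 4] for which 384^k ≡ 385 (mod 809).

3

Compute 384^0 mod 809 = 1, then multiply by 384 repeatedly:
  384^0=1  384^1=384  384^2=218  384^3=385
Found 385 at exponent 3.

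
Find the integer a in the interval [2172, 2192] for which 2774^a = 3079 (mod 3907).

2189

Compute 2774^2172 mod 3907 = 3904, then multiply by 2774 repeatedly:
  2774^2172=3904  2774^2173=3399  2774^2174=1235  2774^2175=3358  2774^2176=804
  2774^2177=3306  2774^2178=1115  2774^2179=2573  2774^2180=3320  2774^2181=881
  2774^2182=2019  2774^2183=1975  2774^2184=1036  2774^2185=2219  2774^2186=1981
  2774^2187=2052  2774^2188=3656  2774^2189=3079
Found 3079 at exponent 2189.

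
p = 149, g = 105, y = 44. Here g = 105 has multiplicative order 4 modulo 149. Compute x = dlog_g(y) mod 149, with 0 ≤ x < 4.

3

Successive powers of 105 modulo 149:
  105^0=1  105^1=105  105^2=148  105^3=44
So 105^3 ≡ 44 (mod 149), giving x = 3.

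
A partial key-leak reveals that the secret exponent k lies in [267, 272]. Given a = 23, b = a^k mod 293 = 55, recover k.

Compute 23^267 mod 293 = 168, then multiply by 23 repeatedly:
  23^267=168  23^268=55
Found 55 at exponent 268.

268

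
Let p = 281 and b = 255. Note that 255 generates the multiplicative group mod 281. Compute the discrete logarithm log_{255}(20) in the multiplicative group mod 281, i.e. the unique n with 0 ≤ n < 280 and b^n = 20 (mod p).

Baby-step giant-step with m = ceil(sqrt(280)) = 17.
Baby table (255^j mod 281 for j=0..16):
  0:1  1:255  2:114  3:127  4:70  5:147  6:112  7:179
  8:123  9:174  10:253  11:166  12:180  13:97  14:7  15:99
  16:236
Giant step factor: 255^(-17) ≡ 55 (mod 281).
Scan 20·55^i mod 281 for i = 0, 1, …:
  i=0: 20   i=1: 257   i=2: 85   i=3: 179
Match at i=3, j=7: n = 3·17 + 7 = 58.

58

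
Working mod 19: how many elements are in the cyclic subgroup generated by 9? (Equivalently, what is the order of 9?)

The order of 9 must divide p − 1 = 18 = 2 · 3^2.
Divisors: 1, 2, 3, 6, 9, 18.
Check each in increasing order: 9^1 ≡ 9;  9^2 ≡ 5;  9^3 ≡ 7;  9^6 ≡ 11;  9^9 ≡ 1.
Smallest exponent giving 1 is 9.

9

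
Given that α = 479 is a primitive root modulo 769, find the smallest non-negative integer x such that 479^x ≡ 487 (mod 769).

716

Baby-step giant-step with m = ceil(sqrt(768)) = 28.
Baby table (479^j mod 769 for j=0..27):
  0:1  1:479  2:279  3:604  4:172  5:105  6:310  7:73
  8:362  9:373  10:259  11:252  12:744  13:329  14:715  15:280
  16:314  17:451  18:709  19:482  20:178  21:672  22:446  23:621
  24:625  25:234  26:581  27:690
Giant step factor: 479^(-28) ≡ 620 (mod 769).
Scan 487·620^i mod 769 for i = 0, 1, …:
  i=0: 487   i=1: 492   i=2: 516   i=3: 16
  i=4: 692   i=5: 707   i=6: 10   i=7: 48
  i=8: 538   i=9: 583     …   i=24: 514
  i=25: 314
Match at i=25, j=16: x = 25·28 + 16 = 716.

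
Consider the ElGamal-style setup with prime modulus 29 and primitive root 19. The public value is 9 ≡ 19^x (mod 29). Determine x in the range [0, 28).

26

Successive powers of 19 modulo 29:
  19^0=1  19^1=19  19^2=13  19^3=15  19^4=24  19^5=21
  19^6=22  19^7=12  19^8=25  19^9=11  19^10=6  19^11=27
  19^12=20  19^13=3  19^14=28  19^15=10  19^16=16  19^17=14
  19^18=5  19^19=8  19^20=7  19^21=17  19^22=4  19^23=18
  19^24=23  19^25=2  19^26=9
So 19^26 ≡ 9 (mod 29), giving x = 26.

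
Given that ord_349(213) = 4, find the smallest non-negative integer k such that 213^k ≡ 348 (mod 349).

2

Successive powers of 213 modulo 349:
  213^0=1  213^1=213  213^2=348
So 213^2 ≡ 348 (mod 349), giving k = 2.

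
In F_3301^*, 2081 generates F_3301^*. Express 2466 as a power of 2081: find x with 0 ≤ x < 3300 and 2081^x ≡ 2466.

1308

Baby-step giant-step with m = ceil(sqrt(3300)) = 58.
Baby table (2081^j mod 3301 for j=0..57):
  0:1  1:2081  2:2950  3:2391  4:1064  5:2514  6:2850  7:2254
  8:3154  9:1086  10:2082  11:1730  12:2040  13:154  14:277  15:2063
  16:1803  17:2107  18:939  19:3168  20:511  21:469  22:2194  23:431
  24:2340  25:565  26:609  27:3046  28:806  29:378  30:980  31:2663
  32:2625  33:2771  34:2905  35:1174  36:354  37:551  38:1184  39:1358
  40:342  41:1987  42:2095  43:2375  44:778  45:1528  46:905  47:1735
  48:2542  49:1700  50:2329  51:781  52:1169  53:3153  54:2306  55:2433
  56:2640  57:976
Giant step factor: 2081^(-58) ≡ 1540 (mod 3301).
Scan 2466·1540^i mod 3301 for i = 0, 1, …:
  i=0: 2466   i=1: 1490   i=2: 405   i=3: 3112
  i=4: 2729   i=5: 487   i=6: 653   i=7: 2116
  i=8: 553   i=9: 3263     …   i=21: 977
  i=22: 2625
Match at i=22, j=32: x = 22·58 + 32 = 1308.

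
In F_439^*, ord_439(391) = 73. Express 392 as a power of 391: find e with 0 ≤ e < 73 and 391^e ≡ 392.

69

Baby-step giant-step with m = ceil(sqrt(73)) = 9.
Baby table (391^j mod 439 for j=0..8):
  0:1  1:391  2:109  3:36  4:28  5:412  6:418  7:130
  8:345
Giant step factor: 391^(-9) ≡ 18 (mod 439).
Scan 392·18^i mod 439 for i = 0, 1, …:
  i=0: 392   i=1: 32   i=2: 137   i=3: 271
  i=4: 49   i=5: 4   i=6: 72   i=7: 418
Match at i=7, j=6: e = 7·9 + 6 = 69.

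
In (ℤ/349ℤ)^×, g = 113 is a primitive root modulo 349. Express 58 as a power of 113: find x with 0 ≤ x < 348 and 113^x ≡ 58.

Baby-step giant-step with m = ceil(sqrt(348)) = 19.
Baby table (113^j mod 349 for j=0..18):
  0:1  1:113  2:205  3:131  4:145  5:331  6:60  7:149
  8:85  9:182  10:324  11:316  12:110  13:215  14:214  15:101
  16:245  17:114  18:318
Giant step factor: 113^(-19) ≡ 161 (mod 349).
Scan 58·161^i mod 349 for i = 0, 1, …:
  i=0: 58   i=1: 264   i=2: 275   i=3: 301
  i=4: 299   i=5: 326   i=6: 136   i=7: 258
  i=8: 7   i=9: 80   i=10: 316
Match at i=10, j=11: x = 10·19 + 11 = 201.

201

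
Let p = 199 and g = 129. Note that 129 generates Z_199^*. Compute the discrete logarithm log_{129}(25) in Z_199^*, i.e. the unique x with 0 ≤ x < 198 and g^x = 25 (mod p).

Successive powers of 129 modulo 199:
  129^0=1  129^1=129  129^2=124  129^3=76  129^4=53  129^5=71
  129^6=5  129^7=48  129^8=23  129^9=181  129^10=66  129^11=156
  129^12=25
So 129^12 ≡ 25 (mod 199), giving x = 12.

12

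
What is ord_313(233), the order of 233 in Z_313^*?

312

The order of 233 must divide p − 1 = 312 = 2^3 · 3 · 13.
Divisors: 1, 2, 3, 4, 6, 8, 12, 13, 24, 26, 39, 52, 78, 104, 156, 312.
Check each in increasing order: 233^1 ≡ 233;  233^2 ≡ 140;  233^3 ≡ 68;  233^4 ≡ 194;  233^6 ≡ 242;  233^8 ≡ 76;  233^12 ≡ 33;  233^13 ≡ 177;  233^24 ≡ 150;  233^26 ≡ 29;  233^39 ≡ 125;  233^52 ≡ 215;  233^78 ≡ 288;  233^104 ≡ 214;  233^156 ≡ 312;  233^312 ≡ 1.
Smallest exponent giving 1 is 312.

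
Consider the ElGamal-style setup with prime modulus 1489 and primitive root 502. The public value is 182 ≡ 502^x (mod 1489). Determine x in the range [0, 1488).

1250

Baby-step giant-step with m = ceil(sqrt(1488)) = 39.
Baby table (502^j mod 1489 for j=0..38):
  0:1  1:502  2:363  3:568  4:737  5:702  6:1000  7:207
  8:1173  9:691  10:1434  11:681  12:881  13:29  14:1157  15:104
  16:93  17:527  18:1001  19:709  20:47  21:1259  22:682  23:1383
  24:392  25:236  26:841  27:795  28:38  29:1208  30:393  31:738
  32:1204  33:1363  34:775  35:421  36:1393  37:945  38:888
Giant step factor: 502^(-39) ≡ 253 (mod 1489).
Scan 182·253^i mod 1489 for i = 0, 1, …:
  i=0: 182   i=1: 1376   i=2: 1191   i=3: 545
  i=4: 897   i=5: 613   i=6: 233   i=7: 878
  i=8: 273   i=9: 575     …   i=31: 1102
  i=32: 363
Match at i=32, j=2: x = 32·39 + 2 = 1250.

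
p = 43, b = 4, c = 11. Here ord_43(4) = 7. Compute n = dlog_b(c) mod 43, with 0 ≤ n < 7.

6

Successive powers of 4 modulo 43:
  4^0=1  4^1=4  4^2=16  4^3=21  4^4=41  4^5=35
  4^6=11
So 4^6 ≡ 11 (mod 43), giving n = 6.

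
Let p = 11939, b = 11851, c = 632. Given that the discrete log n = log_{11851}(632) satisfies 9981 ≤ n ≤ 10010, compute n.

9986

Compute 11851^9981 mod 11939 = 5765, then multiply by 11851 repeatedly:
  11851^9981=5765  11851^9982=6057  11851^9983=4239  11851^9984=9016  11851^9985=6505
  11851^9986=632
Found 632 at exponent 9986.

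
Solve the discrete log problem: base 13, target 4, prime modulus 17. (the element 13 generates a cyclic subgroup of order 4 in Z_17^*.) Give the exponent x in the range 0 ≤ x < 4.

Successive powers of 13 modulo 17:
  13^0=1  13^1=13  13^2=16  13^3=4
So 13^3 ≡ 4 (mod 17), giving x = 3.

3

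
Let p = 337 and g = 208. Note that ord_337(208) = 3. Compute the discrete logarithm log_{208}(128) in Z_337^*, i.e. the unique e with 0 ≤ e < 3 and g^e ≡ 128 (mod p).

Successive powers of 208 modulo 337:
  208^0=1  208^1=208  208^2=128
So 208^2 ≡ 128 (mod 337), giving e = 2.

2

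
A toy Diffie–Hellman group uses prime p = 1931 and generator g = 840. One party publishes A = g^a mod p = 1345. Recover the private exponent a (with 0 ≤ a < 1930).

835

Baby-step giant-step with m = ceil(sqrt(1930)) = 44.
Baby table (840^j mod 1931 for j=0..43):
  0:1  1:840  2:785  3:929  4:236  5:1278  6:1815  7:1041
  8:1628  9:372  10:1589  11:439  12:1870  13:897  14:390  15:1261
  16:1052  17:1213  18:1283  19:222  20:1104  21:480  22:1552  23:255
  24:1790  25:1282  26:1313  27:319  28:1482  29:1316  30:908  31:1906
  32:241  33:1616  34:1878  35:1824  36:877  37:969  38:1009  39:1782
  40:355  41:826  42:611  43:1525
Giant step factor: 840^(-44) ≡ 1414 (mod 1931).
Scan 1345·1414^i mod 1931 for i = 0, 1, …:
  i=0: 1345   i=1: 1726   i=2: 1711   i=3: 1742
  i=4: 1163   i=5: 1201   i=6: 865   i=7: 787
  i=8: 562   i=9: 1027     …   i=17: 1816
  i=18: 1525
Match at i=18, j=43: a = 18·44 + 43 = 835.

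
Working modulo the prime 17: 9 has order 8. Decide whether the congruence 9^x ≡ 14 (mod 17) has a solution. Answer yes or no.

no

⟨9⟩ has order 8; its elements mod 17 are {1, 2, 4, 8, 9, 13, 15, 16}.
14 is not in this set.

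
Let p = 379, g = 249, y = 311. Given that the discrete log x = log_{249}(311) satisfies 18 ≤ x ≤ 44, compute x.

18

Compute 249^18 mod 379 = 311, then multiply by 249 repeatedly:
  249^18=311
Found 311 at exponent 18.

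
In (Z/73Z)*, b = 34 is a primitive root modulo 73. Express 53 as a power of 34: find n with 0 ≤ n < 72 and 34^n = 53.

49

Baby-step giant-step with m = ceil(sqrt(72)) = 9.
Baby table (34^j mod 73 for j=0..8):
  0:1  1:34  2:61  3:30  4:71  5:5  6:24  7:13
  8:4
Giant step factor: 34^(-9) ≡ 51 (mod 73).
Scan 53·51^i mod 73 for i = 0, 1, …:
  i=0: 53   i=1: 2   i=2: 29   i=3: 19
  i=4: 20   i=5: 71
Match at i=5, j=4: n = 5·9 + 4 = 49.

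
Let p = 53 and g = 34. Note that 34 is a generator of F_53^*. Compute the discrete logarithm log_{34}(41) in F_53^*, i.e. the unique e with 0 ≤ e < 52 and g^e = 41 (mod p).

Successive powers of 34 modulo 53:
  34^0=1  34^1=34  34^2=43  34^3=31  34^4=47  34^5=8
  34^6=7  34^7=26  34^8=36  34^9=5  34^10=11  34^11=3
  34^12=49  34^13=23  34^14=40  34^15=35  34^16=24  34^17=21
  34^18=25  34^19=2  34^20=15  34^21=33  34^22=9  34^23=41
So 34^23 ≡ 41 (mod 53), giving e = 23.

23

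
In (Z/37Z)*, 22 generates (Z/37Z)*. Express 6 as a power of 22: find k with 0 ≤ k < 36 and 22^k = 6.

9

Successive powers of 22 modulo 37:
  22^0=1  22^1=22  22^2=3  22^3=29  22^4=9  22^5=13
  22^6=27  22^7=2  22^8=7  22^9=6
So 22^9 ≡ 6 (mod 37), giving k = 9.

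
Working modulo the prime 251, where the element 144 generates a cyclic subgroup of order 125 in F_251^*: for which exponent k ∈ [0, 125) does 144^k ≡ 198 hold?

99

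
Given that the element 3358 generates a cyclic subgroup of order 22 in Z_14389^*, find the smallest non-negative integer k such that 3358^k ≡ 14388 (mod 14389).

11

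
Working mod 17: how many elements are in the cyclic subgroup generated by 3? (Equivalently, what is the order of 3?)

The order of 3 must divide p − 1 = 16 = 2^4.
Divisors: 1, 2, 4, 8, 16.
Check each in increasing order: 3^1 ≡ 3;  3^2 ≡ 9;  3^4 ≡ 13;  3^8 ≡ 16;  3^16 ≡ 1.
Smallest exponent giving 1 is 16.

16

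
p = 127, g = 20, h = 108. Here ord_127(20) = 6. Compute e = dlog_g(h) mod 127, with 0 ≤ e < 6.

5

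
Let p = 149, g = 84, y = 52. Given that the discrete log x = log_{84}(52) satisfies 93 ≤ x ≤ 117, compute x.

Compute 84^93 mod 149 = 57, then multiply by 84 repeatedly:
  84^93=57  84^94=20  84^95=41  84^96=17  84^97=87
  84^98=7  84^99=141  84^100=73  84^101=23  84^102=144
  84^103=27  84^104=33  84^105=90  84^106=110  84^107=2
  84^108=19  84^109=106  84^110=113  84^111=105  84^112=29
  84^113=52
Found 52 at exponent 113.

113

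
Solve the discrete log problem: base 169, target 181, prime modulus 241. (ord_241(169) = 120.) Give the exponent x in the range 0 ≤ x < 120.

Baby-step giant-step with m = ceil(sqrt(120)) = 11.
Baby table (169^j mod 241 for j=0..10):
  0:1  1:169  2:123  3:61  4:187  5:32  6:106  7:80
  8:24  9:200  10:60
Giant step factor: 169^(-11) ≡ 67 (mod 241).
Scan 181·67^i mod 241 for i = 0, 1, …:
  i=0: 181   i=1: 77   i=2: 98   i=3: 59
  i=4: 97   i=5: 233   i=6: 187
Match at i=6, j=4: x = 6·11 + 4 = 70.

70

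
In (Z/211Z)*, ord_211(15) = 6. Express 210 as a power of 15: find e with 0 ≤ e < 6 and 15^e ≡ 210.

3

Successive powers of 15 modulo 211:
  15^0=1  15^1=15  15^2=14  15^3=210
So 15^3 ≡ 210 (mod 211), giving e = 3.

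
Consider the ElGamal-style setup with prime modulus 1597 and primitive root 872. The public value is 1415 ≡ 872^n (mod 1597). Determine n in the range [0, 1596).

220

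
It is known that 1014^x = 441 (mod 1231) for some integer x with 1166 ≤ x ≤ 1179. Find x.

1170

Compute 1014^1166 mod 1231 = 202, then multiply by 1014 repeatedly:
  1014^1166=202  1014^1167=482  1014^1168=41  1014^1169=951  1014^1170=441
Found 441 at exponent 1170.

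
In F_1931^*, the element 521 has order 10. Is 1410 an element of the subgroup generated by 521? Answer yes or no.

1410 ∈ ⟨521⟩ iff 1410^10 ≡ 1 (mod 1931), since |⟨521⟩| = 10.
1410^10 mod 1931 = 1.
Since 1 = 1, 1410 lies in the subgroup.

yes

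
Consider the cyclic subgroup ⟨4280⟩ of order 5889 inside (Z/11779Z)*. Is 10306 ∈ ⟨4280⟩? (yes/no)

10306 ∈ ⟨4280⟩ iff 10306^5889 ≡ 1 (mod 11779), since |⟨4280⟩| = 5889.
10306^5889 mod 11779 = 1.
Since 1 = 1, 10306 lies in the subgroup.

yes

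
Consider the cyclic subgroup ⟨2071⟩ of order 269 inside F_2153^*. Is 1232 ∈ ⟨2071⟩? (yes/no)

no

1232 ∈ ⟨2071⟩ iff 1232^269 ≡ 1 (mod 2153), since |⟨2071⟩| = 269.
1232^269 mod 2153 = 1907.
Since 1907 ≠ 1, 1232 does not lie in the subgroup.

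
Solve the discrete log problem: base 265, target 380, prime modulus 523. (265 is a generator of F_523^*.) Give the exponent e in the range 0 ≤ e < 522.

263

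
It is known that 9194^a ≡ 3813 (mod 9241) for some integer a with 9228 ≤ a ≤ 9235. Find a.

Compute 9194^9228 mod 9241 = 6010, then multiply by 9194 repeatedly:
  9194^9228=6010  9194^9229=4001  9194^9230=6014  9194^9231=3813
Found 3813 at exponent 9231.

9231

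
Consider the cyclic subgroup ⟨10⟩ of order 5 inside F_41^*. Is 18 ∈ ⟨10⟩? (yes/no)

yes

⟨10⟩ has order 5; its elements mod 41 are {1, 10, 16, 18, 37}.
18 is in this set.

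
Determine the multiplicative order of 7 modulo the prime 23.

22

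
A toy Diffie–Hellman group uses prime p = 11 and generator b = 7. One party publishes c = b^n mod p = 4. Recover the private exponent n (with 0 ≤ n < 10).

6

Successive powers of 7 modulo 11:
  7^0=1  7^1=7  7^2=5  7^3=2  7^4=3  7^5=10
  7^6=4
So 7^6 ≡ 4 (mod 11), giving n = 6.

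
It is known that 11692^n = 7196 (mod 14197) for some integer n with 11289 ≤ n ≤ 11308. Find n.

11302

Compute 11692^11289 mod 14197 = 6995, then multiply by 11692 repeatedly:
  11692^11289=6995  11692^11290=10820  11692^11291=12170  11692^11292=9306  11692^11293=14141
  11692^11294=12507  11692^11295=2744  11692^11296=11825  11692^11297=7514  11692^11298=2652
  11692^11299=936  11692^11300=12022  11692^11301=10924  11692^11302=7196
Found 7196 at exponent 11302.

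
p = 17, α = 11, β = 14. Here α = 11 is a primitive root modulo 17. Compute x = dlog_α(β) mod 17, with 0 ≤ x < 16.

Successive powers of 11 modulo 17:
  11^0=1  11^1=11  11^2=2  11^3=5  11^4=4  11^5=10
  11^6=8  11^7=3  11^8=16  11^9=6  11^10=15  11^11=12
  11^12=13  11^13=7  11^14=9  11^15=14
So 11^15 ≡ 14 (mod 17), giving x = 15.

15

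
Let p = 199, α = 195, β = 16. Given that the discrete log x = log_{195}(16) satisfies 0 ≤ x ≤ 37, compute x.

Compute 195^0 mod 199 = 1, then multiply by 195 repeatedly:
  195^0=1  195^1=195  195^2=16
Found 16 at exponent 2.

2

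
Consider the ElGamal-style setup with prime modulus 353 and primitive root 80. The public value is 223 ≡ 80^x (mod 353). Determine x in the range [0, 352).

Baby-step giant-step with m = ceil(sqrt(352)) = 19.
Baby table (80^j mod 353 for j=0..18):
  0:1  1:80  2:46  3:150  4:351  5:193  6:261  7:53
  8:4  9:320  10:184  11:247  12:345  13:66  14:338  15:212
  16:16  17:221  18:30
Giant step factor: 80^(-19) ≡ 174 (mod 353).
Scan 223·174^i mod 353 for i = 0, 1, …:
  i=0: 223   i=1: 325   i=2: 70   i=3: 178
  i=4: 261
Match at i=4, j=6: x = 4·19 + 6 = 82.

82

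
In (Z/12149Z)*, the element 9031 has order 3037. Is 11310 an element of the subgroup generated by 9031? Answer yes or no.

11310 ∈ ⟨9031⟩ iff 11310^3037 ≡ 1 (mod 12149), since |⟨9031⟩| = 3037.
11310^3037 mod 12149 = 12148.
Since 12148 ≠ 1, 11310 does not lie in the subgroup.

no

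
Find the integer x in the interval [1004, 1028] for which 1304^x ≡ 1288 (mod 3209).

Compute 1304^1004 mod 3209 = 2832, then multiply by 1304 repeatedly:
  1304^1004=2832  1304^1005=2578  1304^1006=1889  1304^1007=1953  1304^1008=1975
  1304^1009=1782  1304^1010=412  1304^1011=1345  1304^1012=1766  1304^1013=2011
  1304^1014=591  1304^1015=504  1304^1016=2580  1304^1017=1288
Found 1288 at exponent 1017.

1017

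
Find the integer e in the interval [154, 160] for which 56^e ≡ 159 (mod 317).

155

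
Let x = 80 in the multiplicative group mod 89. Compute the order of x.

The order of 80 must divide p − 1 = 88 = 2^3 · 11.
Divisors: 1, 2, 4, 8, 11, 22, 44, 88.
Check each in increasing order: 80^1 ≡ 80;  80^2 ≡ 81;  80^4 ≡ 64;  80^8 ≡ 2;  80^11 ≡ 55;  80^22 ≡ 88;  80^44 ≡ 1.
Smallest exponent giving 1 is 44.

44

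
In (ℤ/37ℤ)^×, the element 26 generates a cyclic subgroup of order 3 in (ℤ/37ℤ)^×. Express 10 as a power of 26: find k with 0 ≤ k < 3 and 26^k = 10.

2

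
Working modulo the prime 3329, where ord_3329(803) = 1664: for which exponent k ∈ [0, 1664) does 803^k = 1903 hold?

338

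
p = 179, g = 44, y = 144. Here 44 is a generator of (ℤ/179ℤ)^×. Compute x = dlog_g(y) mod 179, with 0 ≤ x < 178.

170

Baby-step giant-step with m = ceil(sqrt(178)) = 14.
Baby table (44^j mod 179 for j=0..13):
  0:1  1:44  2:146  3:159  4:15  5:123  6:42  7:58
  8:46  9:55  10:93  11:154  12:153  13:109
Giant step factor: 44^(-14) ≡ 29 (mod 179).
Scan 144·29^i mod 179 for i = 0, 1, …:
  i=0: 144   i=1: 59   i=2: 100   i=3: 36
  i=4: 149   i=5: 25   i=6: 9   i=7: 82
  i=8: 51   i=9: 47   i=10: 110   i=11: 147
  i=12: 146
Match at i=12, j=2: x = 12·14 + 2 = 170.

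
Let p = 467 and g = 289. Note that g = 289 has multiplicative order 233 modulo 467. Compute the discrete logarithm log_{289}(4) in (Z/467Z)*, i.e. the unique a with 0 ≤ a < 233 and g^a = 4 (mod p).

32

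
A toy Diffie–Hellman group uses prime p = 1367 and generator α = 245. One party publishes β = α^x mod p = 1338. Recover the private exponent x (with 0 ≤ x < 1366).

Baby-step giant-step with m = ceil(sqrt(1366)) = 37.
Baby table (245^j mod 1367 for j=0..36):
  0:1  1:245  2:1244  3:1306  4:92  5:668  6:987  7:1223
  8:262  9:1308  10:582  11:422  12:865  13:40  14:231  15:548
  16:294  17:946  18:747  19:1204  20:1075  21:911  22:374  23:41
  24:476  25:425  26:233  27:1038  28:48  29:824  30:931  31:1173
  32:315  33:623  34:898  35:1290  36:273
Giant step factor: 245^(-37) ≡ 544 (mod 1367).
Scan 1338·544^i mod 1367 for i = 0, 1, …:
  i=0: 1338   i=1: 628   i=2: 1249   i=3: 57
  i=4: 934   i=5: 939   i=6: 925   i=7: 144
  i=8: 417   i=9: 1293     …   i=24: 1197
  i=25: 476
Match at i=25, j=24: x = 25·37 + 24 = 949.

949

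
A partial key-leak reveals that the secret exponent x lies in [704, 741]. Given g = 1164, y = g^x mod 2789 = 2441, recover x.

715

Compute 1164^704 mod 2789 = 618, then multiply by 1164 repeatedly:
  1164^704=618  1164^705=2579  1164^706=992  1164^707=42  1164^708=1475
  1164^709=1665  1164^710=2494  1164^711=2456  1164^712=59  1164^713=1740
  1164^714=546  1164^715=2441
Found 2441 at exponent 715.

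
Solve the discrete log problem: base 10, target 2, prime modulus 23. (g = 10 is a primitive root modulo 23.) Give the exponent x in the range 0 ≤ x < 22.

Successive powers of 10 modulo 23:
  10^0=1  10^1=10  10^2=8  10^3=11  10^4=18  10^5=19
  10^6=6  10^7=14  10^8=2
So 10^8 ≡ 2 (mod 23), giving x = 8.

8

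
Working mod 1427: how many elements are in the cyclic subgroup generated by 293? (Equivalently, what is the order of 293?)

The order of 293 must divide p − 1 = 1426 = 2 · 23 · 31.
Divisors: 1, 2, 23, 31, 46, 62, 713, 1426.
Check each in increasing order: 293^1 ≡ 293;  293^2 ≡ 229;  293^23 ≡ 812;  293^31 ≡ 912;  293^46 ≡ 70;  293^62 ≡ 1230;  293^713 ≡ 1.
Smallest exponent giving 1 is 713.

713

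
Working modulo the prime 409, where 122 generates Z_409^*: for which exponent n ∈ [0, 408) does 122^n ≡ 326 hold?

Baby-step giant-step with m = ceil(sqrt(408)) = 21.
Baby table (122^j mod 409 for j=0..20):
  0:1  1:122  2:160  3:297  4:242  5:76  6:274  7:299
  8:77  9:396  10:50  11:374  12:229  13:126  14:239  15:119
  16:203  17:226  18:169  19:168  20:46
Giant step factor: 122^(-21) ≡ 348 (mod 409).
Scan 326·348^i mod 409 for i = 0, 1, …:
  i=0: 326   i=1: 155   i=2: 361   i=3: 65
  i=4: 125   i=5: 146   i=6: 92   i=7: 114
  i=8: 408   i=9: 61     …   i=16: 340
  i=17: 119
Match at i=17, j=15: n = 17·21 + 15 = 372.

372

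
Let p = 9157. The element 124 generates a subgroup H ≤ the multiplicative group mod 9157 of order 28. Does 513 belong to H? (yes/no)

no

513 ∈ ⟨124⟩ iff 513^28 ≡ 1 (mod 9157), since |⟨124⟩| = 28.
513^28 mod 9157 = 8754.
Since 8754 ≠ 1, 513 does not lie in the subgroup.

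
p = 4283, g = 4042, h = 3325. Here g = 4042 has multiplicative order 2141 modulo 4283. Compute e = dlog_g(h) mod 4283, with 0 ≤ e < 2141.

1862

Baby-step giant-step with m = ceil(sqrt(2141)) = 47.
Baby table (4042^j mod 4283 for j=0..46):
  0:1  1:4042  2:2402  3:3606  4:403  5:1386  6:48  7:1281
  8:3938  9:1768  10:2212  11:2283  12:2304  13:1526  14:572  15:3487
  16:3384  17:2509  18:3517  19:437  20:1758  21:339  22:3961  23:508
  24:1779  25:3844  26:3007  27:3423  28:1676  29:2969  30:4015  31:343
  32:2997  33:1550  34:3354  35:1173  36:4268  37:3615  38:2517  39:1589
  40:2521  41:625  42:3563  43:2200  44:892  45:3461  46:1084
Giant step factor: 4042^(-47) ≡ 1578 (mod 4283).
Scan 3325·1578^i mod 4283 for i = 0, 1, …:
  i=0: 3325   i=1: 175   i=2: 2038   i=3: 3714
  i=4: 1548   i=5: 1434   i=6: 1428   i=7: 526
  i=8: 3409   i=9: 4237     …   i=38: 732
  i=39: 2969
Match at i=39, j=29: e = 39·47 + 29 = 1862.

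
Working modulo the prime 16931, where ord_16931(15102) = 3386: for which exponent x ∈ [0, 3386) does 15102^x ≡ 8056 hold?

1003

Baby-step giant-step with m = ceil(sqrt(3386)) = 59.
Baby table (15102^j mod 16931 for j=0..58):
  0:1  1:15102  2:9834  3:11267  4:14615  5:3214  6:13582  7:13230
  8:13660  9:6016  10:1886  11:4430  12:7479  13:1157  14:222  15:306
  16:15980  17:12417  18:10709  19:2406  20:1486  21:7997  22:1871  23:14934
  24:12348  25:1462  26:1100  27:2889  28:15422  29:208  30:8981  31:13752
  32:7058  33:9271  34:8203  35:14510  36:9018  37:13803  38:15365  39:2875
  40:7166  41:14911  42:3622  43:12314  44:12855  45:5364  46:9224  47:9511
  48:9449  49:4330  50:4138  51:16686  52:7899  53:11803  54:16269  55:8697
  56:8327  57:7817  58:9402
Giant step factor: 15102^(-59) ≡ 13943 (mod 16931).
Scan 8056·13943^i mod 16931 for i = 0, 1, …:
  i=0: 8056   i=1: 4554   i=2: 5172   i=3: 4067
  i=4: 4262   i=5: 14187   i=6: 4468   i=7: 8175
  i=8: 4533   i=9: 196     …   i=16: 5638
  i=17: 1
Match at i=17, j=0: x = 17·59 + 0 = 1003.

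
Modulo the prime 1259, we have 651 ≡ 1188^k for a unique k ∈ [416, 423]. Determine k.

Compute 1188^416 mod 1259 = 619, then multiply by 1188 repeatedly:
  1188^416=619  1188^417=116  1188^418=577  1188^419=580  1188^420=367
  1188^421=382  1188^422=576  1188^423=651
Found 651 at exponent 423.

423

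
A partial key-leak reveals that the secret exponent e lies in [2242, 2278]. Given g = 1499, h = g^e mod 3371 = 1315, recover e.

Compute 1499^2242 mod 3371 = 1345, then multiply by 1499 repeatedly:
  1499^2242=1345  1499^2243=297  1499^2244=231  1499^2245=2427  1499^2246=764
  1499^2247=2467  1499^2248=46  1499^2249=1534  1499^2250=444  1499^2251=1469
  1499^2252=768  1499^2253=1721  1499^2254=964  1499^2255=2248  1499^2256=2123
  1499^2257=153  1499^2258=119  1499^2259=3089  1499^2260=2028  1499^2261=2701
  1499^2262=228  1499^2263=1301  1499^2264=1761  1499^2265=246  1499^2266=1315
Found 1315 at exponent 2266.

2266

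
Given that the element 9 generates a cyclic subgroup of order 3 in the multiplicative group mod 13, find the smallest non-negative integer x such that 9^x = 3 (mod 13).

Successive powers of 9 modulo 13:
  9^0=1  9^1=9  9^2=3
So 9^2 ≡ 3 (mod 13), giving x = 2.

2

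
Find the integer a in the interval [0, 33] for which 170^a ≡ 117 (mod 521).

Compute 170^0 mod 521 = 1, then multiply by 170 repeatedly:
  170^0=1  170^1=170  170^2=245  170^3=491  170^4=110
  170^5=465  170^6=379  170^7=347  170^8=117
Found 117 at exponent 8.

8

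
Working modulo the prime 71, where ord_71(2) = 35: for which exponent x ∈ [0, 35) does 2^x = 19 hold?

26

Successive powers of 2 modulo 71:
  2^0=1  2^1=2  2^2=4  2^3=8  2^4=16  2^5=32
  2^6=64  2^7=57  2^8=43  2^9=15  2^10=30  2^11=60
  2^12=49  2^13=27  2^14=54  2^15=37  2^16=3  2^17=6
  2^18=12  2^19=24  2^20=48  2^21=25  2^22=50  2^23=29
  2^24=58  2^25=45  2^26=19
So 2^26 ≡ 19 (mod 71), giving x = 26.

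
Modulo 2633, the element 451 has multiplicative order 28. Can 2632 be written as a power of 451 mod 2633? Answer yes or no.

yes

2632 ∈ ⟨451⟩ iff 2632^28 ≡ 1 (mod 2633), since |⟨451⟩| = 28.
2632^28 mod 2633 = 1.
Since 1 = 1, 2632 lies in the subgroup.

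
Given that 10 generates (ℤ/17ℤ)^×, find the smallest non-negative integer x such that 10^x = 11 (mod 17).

Successive powers of 10 modulo 17:
  10^0=1  10^1=10  10^2=15  10^3=14  10^4=4  10^5=6
  10^6=9  10^7=5  10^8=16  10^9=7  10^10=2  10^11=3
  10^12=13  10^13=11
So 10^13 ≡ 11 (mod 17), giving x = 13.

13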